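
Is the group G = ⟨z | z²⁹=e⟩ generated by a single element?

|G| = 29. The element z has order 29 (its powers give 29 distinct elements), so ⟨z⟩ = G and G is cyclic.

Answer: Yes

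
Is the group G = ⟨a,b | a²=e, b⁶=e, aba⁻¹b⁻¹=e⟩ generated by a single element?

|G| = 12, but the maximum element order in G is 6 < 12. No single element generates all of G, so G is not cyclic.

Answer: No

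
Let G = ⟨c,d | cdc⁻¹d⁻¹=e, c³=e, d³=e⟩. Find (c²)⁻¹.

The order of (c²) is 3 (smallest k with (c²)ᵏ = e), so (c²)⁻¹ = (c²)² = c.
Check: (c²) · c → (c²) · c = e, giving e as required.

Answer: c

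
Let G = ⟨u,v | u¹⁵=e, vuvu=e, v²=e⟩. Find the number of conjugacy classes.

The conjugacy classes (representative and size) are:
  [e] (size 1), [u¹⁴] (size 2), [u²] (size 2), [u³] (size 2), [u⁴] (size 2), [u¹⁰] (size 2), [u⁹] (size 2), [u⁷] (size 2), [u¹³v] (size 15).
Class equation: 1 + 2 + 2 + 2 + 2 + 2 + 2 + 2 + 15 = 30 = |G|. So G has 9 conjugacy classes.

Answer: 9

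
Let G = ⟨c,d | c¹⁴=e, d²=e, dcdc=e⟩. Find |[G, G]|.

G' = [G, G] is generated by all commutators. The generator-pair commutators are: [c, d] = c².
The subgroup they normally generate is {e, c², c⁴, c⁶, c⁸, c¹⁰, c¹²}, of order 7.
Check: |G/G'| = 28/7 = 4 is the order of the abelianisation.

Answer: 7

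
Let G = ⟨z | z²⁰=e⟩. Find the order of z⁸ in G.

Compute successive powers until reaching e:
  (z⁸)¹ = z⁸, (z⁸)² = z¹⁶, (z⁸)³ = z⁴, (z⁸)⁴ = z¹², (z⁸)⁵ = e.
The smallest positive k with (z⁸)ᵏ = e is 5.

Answer: 5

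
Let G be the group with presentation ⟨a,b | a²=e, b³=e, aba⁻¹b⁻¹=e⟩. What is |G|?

Enumerate words in the generators, reducing via the relations: the distinct elements are
  {a, b, e, ab, b², ab²}.
No further products give new elements, so |G| = 6.

Answer: 6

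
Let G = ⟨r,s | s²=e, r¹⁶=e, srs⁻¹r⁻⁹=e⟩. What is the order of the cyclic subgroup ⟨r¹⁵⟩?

|⟨r¹⁵⟩| equals the order of r¹⁵. Compute successive powers until reaching e:
  (r¹⁵)¹ = r¹⁵, (r¹⁵)² = r¹⁴, (r¹⁵)³ = r¹³, (r¹⁵)⁴ = r¹², (r¹⁵)⁵ = r¹¹, (r¹⁵)⁶ = r¹⁰, (r¹⁵)⁷ = r⁹, (r¹⁵)⁸ = r⁸, (r¹⁵)⁹ = r⁷, (r¹⁵)¹⁰ = r⁶, (r¹⁵)¹¹ = r⁵, (r¹⁵)¹² = r⁴, (r¹⁵)¹³ = r³, (r¹⁵)¹⁴ = r², (r¹⁵)¹⁵ = r, (r¹⁵)¹⁶ = e.
The smallest positive k with (r¹⁵)ᵏ = e is 16, so |⟨r¹⁵⟩| = 16.

Answer: 16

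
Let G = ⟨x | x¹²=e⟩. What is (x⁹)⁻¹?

The order of (x⁹) is 4 (smallest k with (x⁹)ᵏ = e), so (x⁹)⁻¹ = (x⁹)³ = x³.
Check: (x⁹) · (x³) → (x⁹) · x³ = e, giving e as required.

Answer: x³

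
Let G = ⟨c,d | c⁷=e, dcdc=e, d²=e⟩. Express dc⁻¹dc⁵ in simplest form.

Multiply left to right, reducing at each step:
  d · c⁻¹ = cd
  (cd) · d = c
  c · c⁵ = c⁶

Answer: c⁶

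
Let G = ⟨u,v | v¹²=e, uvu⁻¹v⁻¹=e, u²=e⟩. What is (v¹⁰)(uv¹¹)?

Compute (v¹⁰) · (uv¹¹) by multiplying left to right and reducing via the relations at each step:
  (v¹⁰) · u = uv¹⁰
  (uv¹⁰) · v¹¹ = uv⁹

Answer: uv⁹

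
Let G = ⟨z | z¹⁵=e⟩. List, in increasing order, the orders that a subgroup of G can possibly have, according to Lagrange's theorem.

|G| = 15 = 3 · 5. By Lagrange's theorem the order of any subgroup divides 15; the divisors of 15 are 1, 3, 5, 15.

Answer: 1, 3, 5, 15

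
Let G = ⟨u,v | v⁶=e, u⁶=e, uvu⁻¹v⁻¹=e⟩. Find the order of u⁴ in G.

Compute successive powers until reaching e:
  (u⁴)¹ = u⁴, (u⁴)² = u², (u⁴)³ = e.
The smallest positive k with (u⁴)ᵏ = e is 3.

Answer: 3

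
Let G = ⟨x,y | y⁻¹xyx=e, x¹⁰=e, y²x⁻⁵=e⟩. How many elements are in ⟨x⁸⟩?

|⟨x⁸⟩| equals the order of x⁸. Compute successive powers until reaching e:
  (x⁸)¹ = x⁸, (x⁸)² = x⁶, (x⁸)³ = x⁴, (x⁸)⁴ = x², (x⁸)⁵ = e.
The smallest positive k with (x⁸)ᵏ = e is 5, so |⟨x⁸⟩| = 5.

Answer: 5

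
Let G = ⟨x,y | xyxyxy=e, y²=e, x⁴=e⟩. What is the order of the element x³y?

Compute successive powers until reaching e:
  (x³y)¹ = x³y, (x³y)² = yx, (x³y)³ = e.
The smallest positive k with (x³y)ᵏ = e is 3.

Answer: 3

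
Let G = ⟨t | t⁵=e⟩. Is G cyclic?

|G| = 5. The element t has order 5 (its powers give 5 distinct elements), so ⟨t⟩ = G and G is cyclic.

Answer: Yes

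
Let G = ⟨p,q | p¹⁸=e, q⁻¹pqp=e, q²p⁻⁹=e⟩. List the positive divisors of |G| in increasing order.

|G| = 36 = 2² · 3². By Lagrange's theorem the order of any subgroup divides 36; the divisors of 36 are 1, 2, 3, 4, 6, 9, 12, 18, 36.

Answer: 1, 2, 3, 4, 6, 9, 12, 18, 36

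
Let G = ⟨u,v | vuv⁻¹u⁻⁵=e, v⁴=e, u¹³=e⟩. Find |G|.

Enumerate words in the generators, reducing via the relations: the distinct elements are
  {e, u, v, uv, u², u³, u⁴, u⁵, u⁶, u⁷, u⁸, u⁹, v², v³, uv², uv³, u²v, u³v, u¹², u¹¹, u¹⁰, u⁴v, u⁵v, u⁶v, u⁷v, u⁸v, u⁹v, u²v², u²v³, u³v², u³v³, u¹²v, u¹¹v, u¹⁰v, u⁴v², u⁴v³, u⁵v², u⁵v³, u⁶v², u⁶v³, u⁷v², u⁷v³, u⁸v², u⁸v³, u⁹v², u⁹v³, u¹²v², u¹²v³, u¹¹v², u¹¹v³, u¹⁰v², u¹⁰v³}.
No further products give new elements, so |G| = 52.

Answer: 52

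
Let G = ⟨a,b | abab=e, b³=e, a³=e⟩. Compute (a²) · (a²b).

Compute (a²) · (a²b) by multiplying left to right and reducing via the relations at each step:
  (a²) · a² = a
  a · b = ab

Answer: ab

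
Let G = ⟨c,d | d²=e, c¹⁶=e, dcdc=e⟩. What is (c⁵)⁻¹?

The order of (c⁵) is 16 (smallest k with (c⁵)ᵏ = e), so (c⁵)⁻¹ = (c⁵)¹⁵ = c¹¹.
Check: (c⁵) · (c¹¹) → (c⁵) · c¹¹ = e, giving e as required.

Answer: c¹¹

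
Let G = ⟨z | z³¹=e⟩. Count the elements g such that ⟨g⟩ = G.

G is cyclic of order 31. An element generates G iff its order is 31, and a cyclic group of order 31 has exactly φ(31) = 30 such elements.

Answer: 30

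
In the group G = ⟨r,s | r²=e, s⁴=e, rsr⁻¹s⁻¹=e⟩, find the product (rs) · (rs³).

Compute (rs) · (rs³) by multiplying left to right and reducing via the relations at each step:
  (rs) · r = s
  s · s³ = e

Answer: e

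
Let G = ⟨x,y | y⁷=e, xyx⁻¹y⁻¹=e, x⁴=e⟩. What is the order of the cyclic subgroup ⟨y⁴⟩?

|⟨y⁴⟩| equals the order of y⁴. Compute successive powers until reaching e:
  (y⁴)¹ = y⁴, (y⁴)² = y, (y⁴)³ = y⁵, (y⁴)⁴ = y², (y⁴)⁵ = y⁶, (y⁴)⁶ = y³, (y⁴)⁷ = e.
The smallest positive k with (y⁴)ᵏ = e is 7, so |⟨y⁴⟩| = 7.

Answer: 7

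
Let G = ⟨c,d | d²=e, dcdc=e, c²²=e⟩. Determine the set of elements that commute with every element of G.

An element z ∈ Z(G) iff z commutes with every generator.
For example c¹¹ is central: (c¹¹)·c = c¹² = c·(c¹¹); (c¹¹)·d = c¹¹d = d·(c¹¹).
Whereas c ∉ Z(G) since c·d = cd ≠ c²¹d = d·c.
Checking each of the 44 elements this way gives Z(G) = {e, c¹¹}, of order 2.

Answer: {e, c¹¹}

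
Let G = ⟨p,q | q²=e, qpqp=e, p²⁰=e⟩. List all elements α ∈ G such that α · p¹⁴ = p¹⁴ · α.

⟨p¹⁴⟩ ⊆ C_G(p¹⁴) since powers of p¹⁴ commute with p¹⁴; so |C_G(p¹⁴)| ≥ |⟨p¹⁴⟩| = 10.
By orbit–stabilizer, |C_G(p¹⁴)| = |G| / |conj. class of p¹⁴| = 40 / 2 = 20.
The 20 elements commuting with p¹⁴ are {e, p, p², p³, p⁴, p⁵, p⁶, p⁷, p⁸, p⁹, p¹⁰, p¹¹, p¹², p¹³, p¹⁴, p¹⁵, p¹⁶, p¹⁷, p¹⁸, p¹⁹}.

Answer: {e, p, p², p³, p⁴, p⁵, p⁶, p⁷, p⁸, p⁹, p¹⁰, p¹¹, p¹², p¹³, p¹⁴, p¹⁵, p¹⁶, p¹⁷, p¹⁸, p¹⁹}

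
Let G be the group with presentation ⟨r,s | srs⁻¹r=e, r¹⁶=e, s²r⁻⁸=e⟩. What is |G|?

Enumerate words in the generators, reducing via the relations: the distinct elements are
  {e, r, s, rs, r², r³, r⁴, r⁵, r⁶, r⁷, r⁸, r⁹, r²s, r³s, r¹², r¹³, r¹¹, r¹⁰, r¹⁴, r¹⁵, r⁴s, r⁵s, r⁶s, r⁷s, s⁻¹, rs⁻¹, r²s⁻¹, r³s⁻¹, r⁴s⁻¹, r⁵s⁻¹, r⁶s⁻¹, r⁷s⁻¹}.
No further products give new elements, so |G| = 32.

Answer: 32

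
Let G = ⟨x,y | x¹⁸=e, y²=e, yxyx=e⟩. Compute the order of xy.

Compute successive powers until reaching e:
  (xy)¹ = xy, (xy)² = e.
The smallest positive k with (xy)ᵏ = e is 2.

Answer: 2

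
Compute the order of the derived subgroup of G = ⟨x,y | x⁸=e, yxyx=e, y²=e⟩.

G' = [G, G] is generated by all commutators. The generator-pair commutators are: [x, y] = x².
The subgroup they normally generate is {e, x², x⁴, x⁶}, of order 4.
Check: |G/G'| = 16/4 = 4 is the order of the abelianisation.

Answer: 4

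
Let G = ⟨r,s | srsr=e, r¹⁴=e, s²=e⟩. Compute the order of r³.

Compute successive powers until reaching e:
  (r³)¹ = r³, (r³)² = r⁶, (r³)³ = r⁹, (r³)⁴ = r¹², (r³)⁵ = r, (r³)⁶ = r⁴, (r³)⁷ = r⁷, (r³)⁸ = r¹⁰, (r³)⁹ = r¹³, (r³)¹⁰ = r², (r³)¹¹ = r⁵, (r³)¹² = r⁸, (r³)¹³ = r¹¹, (r³)¹⁴ = e.
The smallest positive k with (r³)ᵏ = e is 14.

Answer: 14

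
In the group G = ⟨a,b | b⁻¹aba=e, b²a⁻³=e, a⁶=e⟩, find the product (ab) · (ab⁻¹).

Compute (ab) · (ab⁻¹) by multiplying left to right and reducing via the relations at each step:
  (ab) · a = b
  b · b⁻¹ = e

Answer: e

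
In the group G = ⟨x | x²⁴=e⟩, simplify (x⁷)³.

Compute successive powers of (x⁷), reducing at each step:
  (x⁷)²: (x⁷) · x⁷ = x¹⁴
  (x⁷)³: (x¹⁴) · x⁷ = x²¹

Answer: x²¹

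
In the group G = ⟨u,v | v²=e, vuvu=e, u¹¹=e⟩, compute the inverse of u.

The order of u is 11 (smallest k with uᵏ = e), so u⁻¹ = u¹⁰ = u¹⁰.
Check: u · (u¹⁰) → u · u¹⁰ = e, giving e as required.

Answer: u¹⁰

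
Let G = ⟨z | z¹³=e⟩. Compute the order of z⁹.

Compute successive powers until reaching e:
  (z⁹)¹ = z⁹, (z⁹)² = z⁵, (z⁹)³ = z, (z⁹)⁴ = z¹⁰, (z⁹)⁵ = z⁶, (z⁹)⁶ = z², (z⁹)⁷ = z¹¹, (z⁹)⁸ = z⁷, (z⁹)⁹ = z³, (z⁹)¹⁰ = z¹², (z⁹)¹¹ = z⁸, (z⁹)¹² = z⁴, (z⁹)¹³ = e.
The smallest positive k with (z⁹)ᵏ = e is 13.

Answer: 13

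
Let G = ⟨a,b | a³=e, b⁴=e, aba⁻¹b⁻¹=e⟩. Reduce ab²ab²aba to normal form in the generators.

Multiply left to right, reducing at each step:
  a · b² = ab²
  (ab²) · a = a²b²
  (a²b²) · b² = a²
  (a²) · a = e
  e · b = b
  b · a = ab

Answer: ab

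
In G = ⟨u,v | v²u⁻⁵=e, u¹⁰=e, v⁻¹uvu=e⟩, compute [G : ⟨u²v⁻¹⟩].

First find ord(u²v⁻¹) by computing successive powers:
  (u²v⁻¹)¹ = u²v⁻¹, (u²v⁻¹)² = u⁵, (u²v⁻¹)³ = u²v, (u²v⁻¹)⁴ = e.
So |⟨u²v⁻¹⟩| = ord(u²v⁻¹) = 4. With |G| = 20, by Lagrange [G : ⟨u²v⁻¹⟩] = 20/4 = 5.

Answer: 5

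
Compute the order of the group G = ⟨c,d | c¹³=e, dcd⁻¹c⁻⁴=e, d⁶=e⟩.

Enumerate words in the generators, reducing via the relations: the distinct elements are
  {c, d, e, cd, c², c³, c⁴, c⁵, c⁶, c⁷, c⁸, c⁹, d², d³, d⁴, d⁵, cd², cd³, cd⁴, cd⁵, c²d, c³d, c¹², c¹¹, c¹⁰, c⁴d, c⁵d, c⁶d, c⁷d, c⁸d, c⁹d, c²d², c²d³, c²d⁴, c²d⁵, c³d², c³d³, c³d⁴, c³d⁵, c¹²d, c¹¹d, c¹⁰d, c⁴d², c⁴d³, c⁴d⁴, c⁴d⁵, c⁵d², c⁵d³, c⁵d⁴, c⁵d⁵, c⁶d², c⁶d³, c⁶d⁴, c⁶d⁵, c⁷d², c⁷d³, c⁷d⁴, c⁷d⁵, c⁸d², c⁸d³, c⁸d⁴, c⁸d⁵, c⁹d², c⁹d³, c⁹d⁴, c⁹d⁵, c¹²d², c¹²d³, c¹²d⁴, c¹²d⁵, c¹¹d², c¹¹d³, c¹¹d⁴, c¹¹d⁵, c¹⁰d², c¹⁰d³, c¹⁰d⁴, c¹⁰d⁵}.
No further products give new elements, so |G| = 78.

Answer: 78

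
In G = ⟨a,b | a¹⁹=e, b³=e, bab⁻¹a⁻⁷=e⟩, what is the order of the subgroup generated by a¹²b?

|⟨a¹²b⟩| equals the order of a¹²b. Compute successive powers until reaching e:
  (a¹²b)¹ = a¹²b, (a¹²b)² = ab², (a¹²b)³ = e.
The smallest positive k with (a¹²b)ᵏ = e is 3, so |⟨a¹²b⟩| = 3.

Answer: 3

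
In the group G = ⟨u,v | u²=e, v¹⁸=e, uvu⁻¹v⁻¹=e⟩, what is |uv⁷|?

Compute successive powers until reaching e:
  (uv⁷)¹ = uv⁷, (uv⁷)² = v¹⁴, (uv⁷)³ = uv³, (uv⁷)⁴ = v¹⁰, (uv⁷)⁵ = uv¹⁷, (uv⁷)⁶ = v⁶, (uv⁷)⁷ = uv¹³, (uv⁷)⁸ = v², (uv⁷)⁹ = uv⁹, (uv⁷)¹⁰ = v¹⁶, (uv⁷)¹¹ = uv⁵, (uv⁷)¹² = v¹², (uv⁷)¹³ = uv, (uv⁷)¹⁴ = v⁸, (uv⁷)¹⁵ = uv¹⁵, (uv⁷)¹⁶ = v⁴, (uv⁷)¹⁷ = uv¹¹, (uv⁷)¹⁸ = e.
The smallest positive k with (uv⁷)ᵏ = e is 18.

Answer: 18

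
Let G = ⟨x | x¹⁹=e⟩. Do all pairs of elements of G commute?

G has a single generator, so G is cyclic and hence abelian.

Answer: Yes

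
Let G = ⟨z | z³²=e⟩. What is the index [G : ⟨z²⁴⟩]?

First find ord(z²⁴) by computing successive powers:
  (z²⁴)¹ = z²⁴, (z²⁴)² = z¹⁶, (z²⁴)³ = z⁸, (z²⁴)⁴ = e.
So |⟨z²⁴⟩| = ord(z²⁴) = 4. With |G| = 32, by Lagrange [G : ⟨z²⁴⟩] = 32/4 = 8.

Answer: 8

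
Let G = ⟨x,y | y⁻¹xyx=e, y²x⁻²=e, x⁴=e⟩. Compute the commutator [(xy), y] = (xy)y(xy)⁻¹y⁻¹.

[(xy), y] = (xy)·y·(xy)⁻¹·y⁻¹.
  (xy) · y = x³
  (x³) · (xy⁻¹) = y⁻¹
  (y⁻¹) · (y⁻¹) = x²

Answer: x²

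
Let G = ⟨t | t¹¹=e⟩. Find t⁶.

Compute successive powers of t, reducing at each step:
  t²: t · t = t²
  t³: (t²) · t = t³
  t⁴: (t³) · t = t⁴
  t⁵: (t⁴) · t = t⁵
  t⁶: (t⁵) · t = t⁶

Answer: t⁶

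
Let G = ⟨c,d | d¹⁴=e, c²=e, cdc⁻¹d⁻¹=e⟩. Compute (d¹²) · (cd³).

Compute (d¹²) · (cd³) by multiplying left to right and reducing via the relations at each step:
  (d¹²) · c = cd¹²
  (cd¹²) · d³ = cd

Answer: cd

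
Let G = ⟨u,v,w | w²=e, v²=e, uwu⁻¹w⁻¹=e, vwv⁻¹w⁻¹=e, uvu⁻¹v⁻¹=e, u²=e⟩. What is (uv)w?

Compute (uv) · w by multiplying left to right and reducing via the relations at each step:
  (uv) · w = uvw

Answer: uvw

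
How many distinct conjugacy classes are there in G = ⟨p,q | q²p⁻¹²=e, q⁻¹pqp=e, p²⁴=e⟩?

The conjugacy classes (representative and size) are:
  [e] (size 1), [p] (size 2), [p²] (size 2), [p³] (size 2), [p⁴] (size 2), [p⁵] (size 2), [p¹⁸] (size 2), [p⁷] (size 2), [p¹⁶] (size 2), [p¹⁵] (size 2), [p¹⁴] (size 2), [p¹³] (size 2), [p¹²] (size 1), [p⁶q] (size 12), [p⁵q⁻¹] (size 12).
Class equation: 1 + 2 + 2 + 2 + 2 + 2 + 2 + 2 + 2 + 2 + 2 + 2 + 1 + 12 + 12 = 48 = |G|. So G has 15 conjugacy classes.

Answer: 15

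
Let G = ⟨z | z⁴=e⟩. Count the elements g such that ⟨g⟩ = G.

G is cyclic of order 4. An element generates G iff its order is 4, and a cyclic group of order 4 has exactly φ(4) = 2 such elements.

Answer: 2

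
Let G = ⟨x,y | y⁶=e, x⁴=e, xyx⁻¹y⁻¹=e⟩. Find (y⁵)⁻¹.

The order of (y⁵) is 6 (smallest k with (y⁵)ᵏ = e), so (y⁵)⁻¹ = (y⁵)⁵ = y.
Check: (y⁵) · y → (y⁵) · y = e, giving e as required.

Answer: y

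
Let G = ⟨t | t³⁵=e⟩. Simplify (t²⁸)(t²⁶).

Compute (t²⁸) · (t²⁶) by multiplying left to right and reducing via the relations at each step:
  (t²⁸) · t²⁶ = t¹⁹

Answer: t¹⁹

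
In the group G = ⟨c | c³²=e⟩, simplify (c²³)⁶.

Compute successive powers of (c²³), reducing at each step:
  (c²³)²: (c²³) · c²³ = c¹⁴
  (c²³)³: (c¹⁴) · c²³ = c⁵
  (c²³)⁴: (c⁵) · c²³ = c²⁸
  (c²³)⁵: (c²⁸) · c²³ = c¹⁹
  (c²³)⁶: (c¹⁹) · c²³ = c¹⁰

Answer: c¹⁰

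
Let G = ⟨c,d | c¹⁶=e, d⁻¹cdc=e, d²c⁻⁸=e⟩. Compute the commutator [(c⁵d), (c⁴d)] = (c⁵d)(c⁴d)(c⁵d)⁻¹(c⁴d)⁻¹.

[(c⁵d), (c⁴d)] = (c⁵d)·(c⁴d)·(c⁵d)⁻¹·(c⁴d)⁻¹.
  (c⁵d) · (c⁴d) = c⁹
  (c⁹) · (c⁵d⁻¹) = c⁶d
  (c⁶d) · (c⁴d⁻¹) = c²

Answer: c²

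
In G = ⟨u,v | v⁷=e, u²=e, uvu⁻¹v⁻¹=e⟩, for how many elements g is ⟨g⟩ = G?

G is cyclic of order 14. An element generates G iff its order is 14, and a cyclic group of order 14 has exactly φ(14) = 6 such elements.

Answer: 6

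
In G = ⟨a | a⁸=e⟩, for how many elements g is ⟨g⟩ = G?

G is cyclic of order 8. An element generates G iff its order is 8, and a cyclic group of order 8 has exactly φ(8) = 4 such elements.

Answer: 4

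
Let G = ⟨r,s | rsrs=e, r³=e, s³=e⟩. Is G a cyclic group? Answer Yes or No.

Every cyclic group is abelian. But r·s = rs while s·r = r²s², so r·s ≠ s·r and G is not abelian. Hence G is not cyclic.

Answer: No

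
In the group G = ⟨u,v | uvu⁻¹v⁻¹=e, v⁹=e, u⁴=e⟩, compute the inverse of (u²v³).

The order of (u²v³) is 6 (smallest k with (u²v³)ᵏ = e), so (u²v³)⁻¹ = (u²v³)⁵ = u²v⁶.
Check: (u²v³) · (u²v⁶) → (u²v³) · u² = v³;   (v³) · v⁶ = e, giving e as required.

Answer: u²v⁶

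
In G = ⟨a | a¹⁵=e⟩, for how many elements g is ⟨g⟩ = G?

G is cyclic of order 15. An element generates G iff its order is 15, and a cyclic group of order 15 has exactly φ(15) = 8 such elements.

Answer: 8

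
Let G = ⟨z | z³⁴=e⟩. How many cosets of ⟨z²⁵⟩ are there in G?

First find ord(z²⁵) by computing successive powers:
  (z²⁵)¹ = z²⁵, (z²⁵)² = z¹⁶, (z²⁵)³ = z⁷, (z²⁵)⁴ = z³², (z²⁵)⁵ = z²³, (z²⁵)⁶ = z¹⁴, (z²⁵)⁷ = z⁵, (z²⁵)⁸ = z³⁰, (z²⁵)⁹ = z²¹, (z²⁵)¹⁰ = z¹², (z²⁵)¹¹ = z³, (z²⁵)¹² = z²⁸, (z²⁵)¹³ = z¹⁹, (z²⁵)¹⁴ = z¹⁰, (z²⁵)¹⁵ = z, (z²⁵)¹⁶ = z²⁶, (z²⁵)¹⁷ = z¹⁷, (z²⁵)¹⁸ = z⁸, (z²⁵)¹⁹ = z³³, (z²⁵)²⁰ = z²⁴, (z²⁵)²¹ = z¹⁵, (z²⁵)²² = z⁶, (z²⁵)²³ = z³¹, (z²⁵)²⁴ = z²², (z²⁵)²⁵ = z¹³, (z²⁵)²⁶ = z⁴, (z²⁵)²⁷ = z²⁹, (z²⁵)²⁸ = z²⁰, (z²⁵)²⁹ = z¹¹, (z²⁵)³⁰ = z², (z²⁵)³¹ = z²⁷, (z²⁵)³² = z¹⁸, (z²⁵)³³ = z⁹, (z²⁵)³⁴ = e.
So |⟨z²⁵⟩| = ord(z²⁵) = 34. With |G| = 34, by Lagrange [G : ⟨z²⁵⟩] = 34/34 = 1.

Answer: 1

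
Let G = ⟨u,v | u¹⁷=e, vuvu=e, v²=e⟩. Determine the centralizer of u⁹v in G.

⟨u⁹v⟩ ⊆ C_G(u⁹v) since powers of u⁹v commute with u⁹v; so |C_G(u⁹v)| ≥ |⟨u⁹v⟩| = 2.
By orbit–stabilizer, |C_G(u⁹v)| = |G| / |conj. class of u⁹v| = 34 / 17 = 2.
The 2 elements commuting with u⁹v are {e, u⁹v}.

Answer: {e, u⁹v}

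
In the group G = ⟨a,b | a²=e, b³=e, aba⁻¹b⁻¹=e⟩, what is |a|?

Compute successive powers until reaching e:
  a¹ = a, a² = e.
The smallest positive k with aᵏ = e is 2.

Answer: 2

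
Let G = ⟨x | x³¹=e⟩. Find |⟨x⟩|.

|⟨x⟩| equals the order of x. Compute successive powers until reaching e:
  x¹ = x, x² = x², x³ = x³, x⁴ = x⁴, x⁵ = x⁵, x⁶ = x⁶, x⁷ = x⁷, x⁸ = x⁸, x⁹ = x⁹, x¹⁰ = x¹⁰, x¹¹ = x¹¹, x¹² = x¹², x¹³ = x¹³, x¹⁴ = x¹⁴, x¹⁵ = x¹⁵, x¹⁶ = x¹⁶, x¹⁷ = x¹⁷, x¹⁸ = x¹⁸, x¹⁹ = x¹⁹, x²⁰ = x²⁰, x²¹ = x²¹, x²² = x²², x²³ = x²³, x²⁴ = x²⁴, x²⁵ = x²⁵, x²⁶ = x²⁶, x²⁷ = x²⁷, x²⁸ = x²⁸, x²⁹ = x²⁹, x³⁰ = x³⁰, x³¹ = e.
The smallest positive k with xᵏ = e is 31, so |⟨x⟩| = 31.

Answer: 31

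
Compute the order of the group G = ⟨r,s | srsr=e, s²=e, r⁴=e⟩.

Enumerate words in the generators, reducing via the relations: the distinct elements are
  {e, r, s, rs, r², r³, r²s, r³s}.
No further products give new elements, so |G| = 8.

Answer: 8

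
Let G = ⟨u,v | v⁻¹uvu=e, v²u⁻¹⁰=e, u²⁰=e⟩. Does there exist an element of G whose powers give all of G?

Every cyclic group is abelian. But u·v = uv while v·u = u⁹v⁻¹, so u·v ≠ v·u and G is not abelian. Hence G is not cyclic.

Answer: No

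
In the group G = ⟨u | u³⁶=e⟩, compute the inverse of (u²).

The order of (u²) is 18 (smallest k with (u²)ᵏ = e), so (u²)⁻¹ = (u²)¹⁷ = u³⁴.
Check: (u²) · (u³⁴) → (u²) · u³⁴ = e, giving e as required.

Answer: u³⁴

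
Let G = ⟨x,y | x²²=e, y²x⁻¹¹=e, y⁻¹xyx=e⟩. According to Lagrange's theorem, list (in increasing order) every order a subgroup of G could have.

|G| = 44 = 2² · 11. By Lagrange's theorem the order of any subgroup divides 44; the divisors of 44 are 1, 2, 4, 11, 22, 44.

Answer: 1, 2, 4, 11, 22, 44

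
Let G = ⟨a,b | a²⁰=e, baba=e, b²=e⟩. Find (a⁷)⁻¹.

The order of (a⁷) is 20 (smallest k with (a⁷)ᵏ = e), so (a⁷)⁻¹ = (a⁷)¹⁹ = a¹³.
Check: (a⁷) · (a¹³) → (a⁷) · a¹³ = e, giving e as required.

Answer: a¹³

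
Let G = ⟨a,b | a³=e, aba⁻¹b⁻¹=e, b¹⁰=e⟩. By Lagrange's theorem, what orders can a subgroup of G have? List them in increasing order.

|G| = 30 = 2 · 3 · 5. By Lagrange's theorem the order of any subgroup divides 30; the divisors of 30 are 1, 2, 3, 5, 6, 10, 15, 30.

Answer: 1, 2, 3, 5, 6, 10, 15, 30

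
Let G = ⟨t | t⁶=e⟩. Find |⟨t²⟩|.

|⟨t²⟩| equals the order of t². Compute successive powers until reaching e:
  (t²)¹ = t², (t²)² = t⁴, (t²)³ = e.
The smallest positive k with (t²)ᵏ = e is 3, so |⟨t²⟩| = 3.

Answer: 3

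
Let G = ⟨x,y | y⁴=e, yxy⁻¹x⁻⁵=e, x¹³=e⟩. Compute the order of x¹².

Compute successive powers until reaching e:
  (x¹²)¹ = x¹², (x¹²)² = x¹¹, (x¹²)³ = x¹⁰, (x¹²)⁴ = x⁹, (x¹²)⁵ = x⁸, (x¹²)⁶ = x⁷, (x¹²)⁷ = x⁶, (x¹²)⁸ = x⁵, (x¹²)⁹ = x⁴, (x¹²)¹⁰ = x³, (x¹²)¹¹ = x², (x¹²)¹² = x, (x¹²)¹³ = e.
The smallest positive k with (x¹²)ᵏ = e is 13.

Answer: 13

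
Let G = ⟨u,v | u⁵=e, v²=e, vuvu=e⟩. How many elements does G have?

Enumerate words in the generators, reducing via the relations: the distinct elements are
  {e, u, v, uv, u², u³, u⁴, u²v, u³v, u⁴v}.
No further products give new elements, so |G| = 10.

Answer: 10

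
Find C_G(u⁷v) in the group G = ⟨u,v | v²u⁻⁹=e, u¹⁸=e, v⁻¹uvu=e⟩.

⟨u⁷v⟩ ⊆ C_G(u⁷v) since powers of u⁷v commute with u⁷v; so |C_G(u⁷v)| ≥ |⟨u⁷v⟩| = 4.
By orbit–stabilizer, |C_G(u⁷v)| = |G| / |conj. class of u⁷v| = 36 / 9 = 4.
The 4 elements commuting with u⁷v are {e, u⁹, u⁷v, u⁷v⁻¹}.

Answer: {e, u⁹, u⁷v, u⁷v⁻¹}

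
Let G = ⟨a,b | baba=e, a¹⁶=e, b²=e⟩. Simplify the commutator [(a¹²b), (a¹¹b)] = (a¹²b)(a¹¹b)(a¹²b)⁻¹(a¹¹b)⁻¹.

[(a¹²b), (a¹¹b)] = (a¹²b)·(a¹¹b)·(a¹²b)⁻¹·(a¹¹b)⁻¹.
  (a¹²b) · (a¹¹b) = a
  a · (a¹²b) = a¹³b
  (a¹³b) · (a¹¹b) = a²

Answer: a²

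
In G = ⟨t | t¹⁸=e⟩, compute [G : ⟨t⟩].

First find ord(t) by computing successive powers:
  t¹ = t, t² = t², t³ = t³, t⁴ = t⁴, t⁵ = t⁵, t⁶ = t⁶, t⁷ = t⁷, t⁸ = t⁸, t⁹ = t⁹, t¹⁰ = t¹⁰, t¹¹ = t¹¹, t¹² = t¹², t¹³ = t¹³, t¹⁴ = t¹⁴, t¹⁵ = t¹⁵, t¹⁶ = t¹⁶, t¹⁷ = t¹⁷, t¹⁸ = e.
So |⟨t⟩| = ord(t) = 18. With |G| = 18, by Lagrange [G : ⟨t⟩] = 18/18 = 1.

Answer: 1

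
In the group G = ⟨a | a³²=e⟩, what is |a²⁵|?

Compute successive powers until reaching e:
  (a²⁵)¹ = a²⁵, (a²⁵)² = a¹⁸, (a²⁵)³ = a¹¹, (a²⁵)⁴ = a⁴, (a²⁵)⁵ = a²⁹, (a²⁵)⁶ = a²², (a²⁵)⁷ = a¹⁵, (a²⁵)⁸ = a⁸, (a²⁵)⁹ = a, (a²⁵)¹⁰ = a²⁶, (a²⁵)¹¹ = a¹⁹, (a²⁵)¹² = a¹², (a²⁵)¹³ = a⁵, (a²⁵)¹⁴ = a³⁰, (a²⁵)¹⁵ = a²³, (a²⁵)¹⁶ = a¹⁶, (a²⁵)¹⁷ = a⁹, (a²⁵)¹⁸ = a², (a²⁵)¹⁹ = a²⁷, (a²⁵)²⁰ = a²⁰, (a²⁵)²¹ = a¹³, (a²⁵)²² = a⁶, (a²⁵)²³ = a³¹, (a²⁵)²⁴ = a²⁴, (a²⁵)²⁵ = a¹⁷, (a²⁵)²⁶ = a¹⁰, (a²⁵)²⁷ = a³, (a²⁵)²⁸ = a²⁸, (a²⁵)²⁹ = a²¹, (a²⁵)³⁰ = a¹⁴, (a²⁵)³¹ = a⁷, (a²⁵)³² = e.
The smallest positive k with (a²⁵)ᵏ = e is 32.

Answer: 32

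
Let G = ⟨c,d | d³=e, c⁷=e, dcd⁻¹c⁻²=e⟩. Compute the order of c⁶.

Compute successive powers until reaching e:
  (c⁶)¹ = c⁶, (c⁶)² = c⁵, (c⁶)³ = c⁴, (c⁶)⁴ = c³, (c⁶)⁵ = c², (c⁶)⁶ = c, (c⁶)⁷ = e.
The smallest positive k with (c⁶)ᵏ = e is 7.

Answer: 7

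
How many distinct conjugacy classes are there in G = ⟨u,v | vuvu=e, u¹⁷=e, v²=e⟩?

The conjugacy classes (representative and size) are:
  [e] (size 1), [u¹⁶] (size 2), [u²] (size 2), [u³] (size 2), [u¹³] (size 2), [u¹²] (size 2), [u⁶] (size 2), [u¹⁰] (size 2), [u⁹] (size 2), [u⁷v] (size 17).
Class equation: 1 + 2 + 2 + 2 + 2 + 2 + 2 + 2 + 2 + 17 = 34 = |G|. So G has 10 conjugacy classes.

Answer: 10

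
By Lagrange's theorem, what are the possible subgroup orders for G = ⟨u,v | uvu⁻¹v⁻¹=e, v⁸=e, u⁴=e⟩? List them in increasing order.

|G| = 32 = 2⁵. By Lagrange's theorem the order of any subgroup divides 32; the divisors of 32 are 1, 2, 4, 8, 16, 32.

Answer: 1, 2, 4, 8, 16, 32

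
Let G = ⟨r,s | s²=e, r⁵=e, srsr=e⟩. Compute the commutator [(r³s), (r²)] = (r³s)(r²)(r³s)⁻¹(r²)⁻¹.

[(r³s), (r²)] = (r³s)·(r²)·(r³s)⁻¹·(r²)⁻¹.
  (r³s) · (r²) = rs
  (rs) · (r³s) = r³
  (r³) · (r³) = r

Answer: r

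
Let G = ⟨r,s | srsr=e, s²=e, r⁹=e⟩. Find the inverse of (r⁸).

The order of (r⁸) is 9 (smallest k with (r⁸)ᵏ = e), so (r⁸)⁻¹ = (r⁸)⁸ = r.
Check: (r⁸) · r → (r⁸) · r = e, giving e as required.

Answer: r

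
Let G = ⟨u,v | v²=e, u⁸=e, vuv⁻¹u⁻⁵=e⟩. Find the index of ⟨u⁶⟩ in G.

First find ord(u⁶) by computing successive powers:
  (u⁶)¹ = u⁶, (u⁶)² = u⁴, (u⁶)³ = u², (u⁶)⁴ = e.
So |⟨u⁶⟩| = ord(u⁶) = 4. With |G| = 16, by Lagrange [G : ⟨u⁶⟩] = 16/4 = 4.

Answer: 4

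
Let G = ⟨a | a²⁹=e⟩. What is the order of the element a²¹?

Compute successive powers until reaching e:
  (a²¹)¹ = a²¹, (a²¹)² = a¹³, (a²¹)³ = a⁵, (a²¹)⁴ = a²⁶, (a²¹)⁵ = a¹⁸, (a²¹)⁶ = a¹⁰, (a²¹)⁷ = a², (a²¹)⁸ = a²³, (a²¹)⁹ = a¹⁵, (a²¹)¹⁰ = a⁷, (a²¹)¹¹ = a²⁸, (a²¹)¹² = a²⁰, (a²¹)¹³ = a¹², (a²¹)¹⁴ = a⁴, (a²¹)¹⁵ = a²⁵, (a²¹)¹⁶ = a¹⁷, (a²¹)¹⁷ = a⁹, (a²¹)¹⁸ = a, (a²¹)¹⁹ = a²², (a²¹)²⁰ = a¹⁴, (a²¹)²¹ = a⁶, (a²¹)²² = a²⁷, (a²¹)²³ = a¹⁹, (a²¹)²⁴ = a¹¹, (a²¹)²⁵ = a³, (a²¹)²⁶ = a²⁴, (a²¹)²⁷ = a¹⁶, (a²¹)²⁸ = a⁸, (a²¹)²⁹ = e.
The smallest positive k with (a²¹)ᵏ = e is 29.

Answer: 29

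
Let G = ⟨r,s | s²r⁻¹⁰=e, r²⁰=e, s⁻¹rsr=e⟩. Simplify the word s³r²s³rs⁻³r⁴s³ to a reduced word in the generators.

Multiply left to right, reducing at each step:
  (s⁻¹) · r² = r⁸s
  (r⁸s) · s³ = r⁸
  (r⁸) · r = r⁹
  (r⁹) · s⁻³ = r⁹s
  (r⁹s) · r⁴ = r⁵s
  (r⁵s) · s³ = r⁵

Answer: r⁵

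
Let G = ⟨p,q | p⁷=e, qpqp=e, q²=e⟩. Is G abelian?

p·q = pq but q·p = p⁶q, so p·q ≠ q·p and G is not abelian.

Answer: No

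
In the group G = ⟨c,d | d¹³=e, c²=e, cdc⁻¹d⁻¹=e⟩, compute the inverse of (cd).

The order of (cd) is 26 (smallest k with (cd)ᵏ = e), so (cd)⁻¹ = (cd)²⁵ = cd¹².
Check: (cd) · (cd¹²) → (cd) · c = d;   d · d¹² = e, giving e as required.

Answer: cd¹²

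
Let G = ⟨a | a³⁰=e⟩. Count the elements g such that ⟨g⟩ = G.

G is cyclic of order 30. An element generates G iff its order is 30, and a cyclic group of order 30 has exactly φ(30) = 8 such elements.

Answer: 8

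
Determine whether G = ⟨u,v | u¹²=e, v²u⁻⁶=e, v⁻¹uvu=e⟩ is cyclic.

Every cyclic group is abelian. But u·v = uv while v·u = u⁵v⁻¹, so u·v ≠ v·u and G is not abelian. Hence G is not cyclic.

Answer: No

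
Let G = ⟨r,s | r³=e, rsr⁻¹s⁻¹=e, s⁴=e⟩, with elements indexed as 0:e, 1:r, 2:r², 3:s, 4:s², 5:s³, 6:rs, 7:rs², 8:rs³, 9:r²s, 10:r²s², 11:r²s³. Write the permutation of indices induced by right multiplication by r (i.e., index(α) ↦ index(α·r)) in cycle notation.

(0 1 2)(3 6 9)(4 7 10)(5 8 11)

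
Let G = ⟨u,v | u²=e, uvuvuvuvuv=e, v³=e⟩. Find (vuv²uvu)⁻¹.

The order of (vuv²uvu) is 3 (smallest k with (vuv²uvu)ᵏ = e), so (vuv²uvu)⁻¹ = (vuv²uvu)² = uv²uvuv².
Check: (vuv²uvu) · (uv²uvuv²) → (vuv²uvu) · u = vuv²uv;   (vuv²uv) · v² = vuv²u;   (vuv²u) · u = vuv²;   (vuv²) · v = vu;   (vu) · u = v;   v · v² = e, giving e as required.

Answer: uv²uvuv²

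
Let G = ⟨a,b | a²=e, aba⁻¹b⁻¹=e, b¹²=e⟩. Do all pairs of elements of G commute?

Each pair of generators commutes: a·b = ab = b·a. Since the generators pairwise commute, every element of G commutes with every other, so G is abelian.

Answer: Yes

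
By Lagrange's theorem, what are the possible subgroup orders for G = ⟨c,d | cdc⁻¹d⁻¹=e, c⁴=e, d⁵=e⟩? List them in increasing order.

|G| = 20 = 2² · 5. By Lagrange's theorem the order of any subgroup divides 20; the divisors of 20 are 1, 2, 4, 5, 10, 20.

Answer: 1, 2, 4, 5, 10, 20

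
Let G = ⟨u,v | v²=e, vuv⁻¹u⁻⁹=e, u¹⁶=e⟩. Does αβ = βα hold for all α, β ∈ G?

u·v = uv but v·u = u⁹v, so u·v ≠ v·u and G is not abelian.

Answer: No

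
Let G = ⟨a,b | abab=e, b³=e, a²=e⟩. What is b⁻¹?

The order of b is 3 (smallest k with bᵏ = e), so b⁻¹ = b² = b².
Check: b · (b²) → b · b² = e, giving e as required.

Answer: b²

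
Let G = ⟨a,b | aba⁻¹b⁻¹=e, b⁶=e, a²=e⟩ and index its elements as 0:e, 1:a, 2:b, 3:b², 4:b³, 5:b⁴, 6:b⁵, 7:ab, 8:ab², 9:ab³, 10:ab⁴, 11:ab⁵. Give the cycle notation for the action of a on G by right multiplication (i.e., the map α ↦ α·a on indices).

(0 1)(2 7)(3 8)(4 9)(5 10)(6 11)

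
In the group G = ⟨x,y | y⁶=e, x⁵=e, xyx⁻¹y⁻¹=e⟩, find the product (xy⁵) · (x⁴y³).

Compute (xy⁵) · (x⁴y³) by multiplying left to right and reducing via the relations at each step:
  (xy⁵) · x⁴ = y⁵
  (y⁵) · y³ = y²

Answer: y²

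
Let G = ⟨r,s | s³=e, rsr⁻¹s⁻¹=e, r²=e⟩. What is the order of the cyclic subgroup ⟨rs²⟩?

|⟨rs²⟩| equals the order of rs². Compute successive powers until reaching e:
  (rs²)¹ = rs², (rs²)² = s, (rs²)³ = r, (rs²)⁴ = s², (rs²)⁵ = rs, (rs²)⁶ = e.
The smallest positive k with (rs²)ᵏ = e is 6, so |⟨rs²⟩| = 6.

Answer: 6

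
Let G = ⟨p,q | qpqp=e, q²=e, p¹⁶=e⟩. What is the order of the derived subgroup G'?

G' = [G, G] is generated by all commutators. The generator-pair commutators are: [p, q] = p².
The subgroup they normally generate is {e, p², p⁴, p⁶, p⁸, p¹⁰, p¹², p¹⁴}, of order 8.
Check: |G/G'| = 32/8 = 4 is the order of the abelianisation.

Answer: 8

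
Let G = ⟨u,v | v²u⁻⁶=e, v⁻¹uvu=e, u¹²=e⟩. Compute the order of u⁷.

Compute successive powers until reaching e:
  (u⁷)¹ = u⁷, (u⁷)² = u², (u⁷)³ = u⁹, (u⁷)⁴ = u⁴, (u⁷)⁵ = u¹¹, (u⁷)⁶ = u⁶, (u⁷)⁷ = u, (u⁷)⁸ = u⁸, (u⁷)⁹ = u³, (u⁷)¹⁰ = u¹⁰, (u⁷)¹¹ = u⁵, (u⁷)¹² = e.
The smallest positive k with (u⁷)ᵏ = e is 12.

Answer: 12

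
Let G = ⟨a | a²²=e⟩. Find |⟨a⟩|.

|⟨a⟩| equals the order of a. Compute successive powers until reaching e:
  a¹ = a, a² = a², a³ = a³, a⁴ = a⁴, a⁵ = a⁵, a⁶ = a⁶, a⁷ = a⁷, a⁸ = a⁸, a⁹ = a⁹, a¹⁰ = a¹⁰, a¹¹ = a¹¹, a¹² = a¹², a¹³ = a¹³, a¹⁴ = a¹⁴, a¹⁵ = a¹⁵, a¹⁶ = a¹⁶, a¹⁷ = a¹⁷, a¹⁸ = a¹⁸, a¹⁹ = a¹⁹, a²⁰ = a²⁰, a²¹ = a²¹, a²² = e.
The smallest positive k with aᵏ = e is 22, so |⟨a⟩| = 22.

Answer: 22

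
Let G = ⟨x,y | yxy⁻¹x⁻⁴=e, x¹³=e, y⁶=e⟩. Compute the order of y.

Compute successive powers until reaching e:
  y¹ = y, y² = y², y³ = y³, y⁴ = y⁴, y⁵ = y⁵, y⁶ = e.
The smallest positive k with yᵏ = e is 6.

Answer: 6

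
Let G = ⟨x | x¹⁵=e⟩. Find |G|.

G is generated by a single element, so G is cyclic. The relator gives x¹⁵ = e and no smaller power is forced to be e, so the 15 powers {e, x, x², x³, x⁴, x⁵, x⁶, x⁷, x⁸, x⁹, x¹², x¹³, x¹¹, x¹⁰, x¹⁴} are distinct. Hence |G| = 15.

Answer: 15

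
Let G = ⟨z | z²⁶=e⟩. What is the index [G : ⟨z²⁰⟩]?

First find ord(z²⁰) by computing successive powers:
  (z²⁰)¹ = z²⁰, (z²⁰)² = z¹⁴, (z²⁰)³ = z⁸, (z²⁰)⁴ = z², (z²⁰)⁵ = z²², (z²⁰)⁶ = z¹⁶, (z²⁰)⁷ = z¹⁰, (z²⁰)⁸ = z⁴, (z²⁰)⁹ = z²⁴, (z²⁰)¹⁰ = z¹⁸, (z²⁰)¹¹ = z¹², (z²⁰)¹² = z⁶, (z²⁰)¹³ = e.
So |⟨z²⁰⟩| = ord(z²⁰) = 13. With |G| = 26, by Lagrange [G : ⟨z²⁰⟩] = 26/13 = 2.

Answer: 2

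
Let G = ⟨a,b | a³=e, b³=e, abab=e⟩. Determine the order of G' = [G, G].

G' = [G, G] is generated by all commutators. The generator-pair commutators are: [a, b] = ab²a.
The subgroup they normally generate is {e, ab, a²b², ab²a}, of order 4.
Check: |G/G'| = 12/4 = 3 is the order of the abelianisation.

Answer: 4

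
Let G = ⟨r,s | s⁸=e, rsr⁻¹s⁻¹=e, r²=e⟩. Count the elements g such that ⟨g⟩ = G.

⟨g⟩ = G would require ord(g) = |G| = 16, but the maximum element order in G is 8 < 16. So G is not cyclic and no single element generates it: the count is 0.

Answer: 0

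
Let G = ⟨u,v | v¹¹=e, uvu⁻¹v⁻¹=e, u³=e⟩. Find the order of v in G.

Compute successive powers until reaching e:
  v¹ = v, v² = v², v³ = v³, v⁴ = v⁴, v⁵ = v⁵, v⁶ = v⁶, v⁷ = v⁷, v⁸ = v⁸, v⁹ = v⁹, v¹⁰ = v¹⁰, v¹¹ = e.
The smallest positive k with vᵏ = e is 11.

Answer: 11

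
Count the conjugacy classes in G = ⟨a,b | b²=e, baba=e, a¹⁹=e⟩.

The conjugacy classes (representative and size) are:
  [e] (size 1), [a¹⁸] (size 2), [a²] (size 2), [a¹⁶] (size 2), [a⁴] (size 2), [a¹⁴] (size 2), [a¹³] (size 2), [a¹²] (size 2), [a⁸] (size 2), [a⁹] (size 2), [b] (size 19).
Class equation: 1 + 2 + 2 + 2 + 2 + 2 + 2 + 2 + 2 + 2 + 19 = 38 = |G|. So G has 11 conjugacy classes.

Answer: 11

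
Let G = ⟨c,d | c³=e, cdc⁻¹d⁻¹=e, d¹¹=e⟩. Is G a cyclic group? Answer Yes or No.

|G| = 33. The element cd has order 33 (its powers give 33 distinct elements), so ⟨cd⟩ = G and G is cyclic.

Answer: Yes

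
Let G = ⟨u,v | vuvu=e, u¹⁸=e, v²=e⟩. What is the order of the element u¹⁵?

Compute successive powers until reaching e:
  (u¹⁵)¹ = u¹⁵, (u¹⁵)² = u¹², (u¹⁵)³ = u⁹, (u¹⁵)⁴ = u⁶, (u¹⁵)⁵ = u³, (u¹⁵)⁶ = e.
The smallest positive k with (u¹⁵)ᵏ = e is 6.

Answer: 6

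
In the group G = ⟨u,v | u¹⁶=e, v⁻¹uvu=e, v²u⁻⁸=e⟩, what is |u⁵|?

Compute successive powers until reaching e:
  (u⁵)¹ = u⁵, (u⁵)² = u¹⁰, (u⁵)³ = u¹⁵, (u⁵)⁴ = u⁴, (u⁵)⁵ = u⁹, (u⁵)⁶ = u¹⁴, (u⁵)⁷ = u³, (u⁵)⁸ = u⁸, (u⁵)⁹ = u¹³, (u⁵)¹⁰ = u², (u⁵)¹¹ = u⁷, (u⁵)¹² = u¹², (u⁵)¹³ = u, (u⁵)¹⁴ = u⁶, (u⁵)¹⁵ = u¹¹, (u⁵)¹⁶ = e.
The smallest positive k with (u⁵)ᵏ = e is 16.

Answer: 16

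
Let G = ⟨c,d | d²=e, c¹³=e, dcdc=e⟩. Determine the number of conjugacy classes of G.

The conjugacy classes (representative and size) are:
  [e] (size 1), [c¹²] (size 2), [c¹¹] (size 2), [c³] (size 2), [c⁴] (size 2), [c⁸] (size 2), [c⁶] (size 2), [d] (size 13).
Class equation: 1 + 2 + 2 + 2 + 2 + 2 + 2 + 13 = 26 = |G|. So G has 8 conjugacy classes.

Answer: 8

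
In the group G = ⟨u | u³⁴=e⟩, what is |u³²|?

Compute successive powers until reaching e:
  (u³²)¹ = u³², (u³²)² = u³⁰, (u³²)³ = u²⁸, (u³²)⁴ = u²⁶, (u³²)⁵ = u²⁴, (u³²)⁶ = u²², (u³²)⁷ = u²⁰, (u³²)⁸ = u¹⁸, (u³²)⁹ = u¹⁶, (u³²)¹⁰ = u¹⁴, (u³²)¹¹ = u¹², (u³²)¹² = u¹⁰, (u³²)¹³ = u⁸, (u³²)¹⁴ = u⁶, (u³²)¹⁵ = u⁴, (u³²)¹⁶ = u², (u³²)¹⁷ = e.
The smallest positive k with (u³²)ᵏ = e is 17.

Answer: 17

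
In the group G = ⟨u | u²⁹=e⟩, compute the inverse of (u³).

The order of (u³) is 29 (smallest k with (u³)ᵏ = e), so (u³)⁻¹ = (u³)²⁸ = u²⁶.
Check: (u³) · (u²⁶) → (u³) · u²⁶ = e, giving e as required.

Answer: u²⁶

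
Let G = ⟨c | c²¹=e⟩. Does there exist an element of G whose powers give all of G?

|G| = 21. The element c has order 21 (its powers give 21 distinct elements), so ⟨c⟩ = G and G is cyclic.

Answer: Yes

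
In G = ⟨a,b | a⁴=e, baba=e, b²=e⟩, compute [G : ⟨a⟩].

First find ord(a) by computing successive powers:
  a¹ = a, a² = a², a³ = a³, a⁴ = e.
So |⟨a⟩| = ord(a) = 4. With |G| = 8, by Lagrange [G : ⟨a⟩] = 8/4 = 2.

Answer: 2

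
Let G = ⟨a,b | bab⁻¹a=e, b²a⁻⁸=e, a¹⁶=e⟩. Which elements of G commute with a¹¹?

⟨a¹¹⟩ ⊆ C_G(a¹¹) since powers of a¹¹ commute with a¹¹; so |C_G(a¹¹)| ≥ |⟨a¹¹⟩| = 16.
By orbit–stabilizer, |C_G(a¹¹)| = |G| / |conj. class of a¹¹| = 32 / 2 = 16.
The 16 elements commuting with a¹¹ are {e, a, a², a³, a⁴, a⁵, a⁶, a⁷, a⁸, a⁹, a¹⁰, a¹¹, a¹², a¹³, a¹⁴, a¹⁵}.

Answer: {e, a, a², a³, a⁴, a⁵, a⁶, a⁷, a⁸, a⁹, a¹⁰, a¹¹, a¹², a¹³, a¹⁴, a¹⁵}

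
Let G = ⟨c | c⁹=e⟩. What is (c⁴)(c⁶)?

Compute (c⁴) · (c⁶) by multiplying left to right and reducing via the relations at each step:
  (c⁴) · c⁶ = c

Answer: c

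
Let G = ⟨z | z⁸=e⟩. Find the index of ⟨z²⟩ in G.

First find ord(z²) by computing successive powers:
  (z²)¹ = z², (z²)² = z⁴, (z²)³ = z⁶, (z²)⁴ = e.
So |⟨z²⟩| = ord(z²) = 4. With |G| = 8, by Lagrange [G : ⟨z²⟩] = 8/4 = 2.

Answer: 2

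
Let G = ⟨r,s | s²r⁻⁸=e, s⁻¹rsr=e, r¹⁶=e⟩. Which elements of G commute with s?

⟨s⟩ ⊆ C_G(s) since powers of s commute with s; so |C_G(s)| ≥ |⟨s⟩| = 4.
By orbit–stabilizer, |C_G(s)| = |G| / |conj. class of s| = 32 / 8 = 4.
The 4 elements commuting with s are {e, r⁸, s, s⁻¹}.

Answer: {e, r⁸, s, s⁻¹}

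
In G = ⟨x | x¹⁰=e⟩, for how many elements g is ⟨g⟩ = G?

G is cyclic of order 10. An element generates G iff its order is 10, and a cyclic group of order 10 has exactly φ(10) = 4 such elements.

Answer: 4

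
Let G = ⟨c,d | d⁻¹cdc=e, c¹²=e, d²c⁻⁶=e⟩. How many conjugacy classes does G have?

The conjugacy classes (representative and size) are:
  [e] (size 1), [c¹¹] (size 2), [c²] (size 2), [c⁹] (size 2), [c⁴] (size 2), [c⁵] (size 2), [c⁶] (size 1), [c²d] (size 6), [cd] (size 6).
Class equation: 1 + 2 + 2 + 2 + 2 + 2 + 1 + 6 + 6 = 24 = |G|. So G has 9 conjugacy classes.

Answer: 9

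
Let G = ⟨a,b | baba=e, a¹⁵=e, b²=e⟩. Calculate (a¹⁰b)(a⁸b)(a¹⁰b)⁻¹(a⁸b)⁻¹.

[(a¹⁰b), (a⁸b)] = (a¹⁰b)·(a⁸b)·(a¹⁰b)⁻¹·(a⁸b)⁻¹.
  (a¹⁰b) · (a⁸b) = a²
  (a²) · (a¹⁰b) = a¹²b
  (a¹²b) · (a⁸b) = a⁴

Answer: a⁴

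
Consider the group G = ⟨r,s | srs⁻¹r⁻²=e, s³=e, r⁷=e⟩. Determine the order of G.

Enumerate words in the generators, reducing via the relations: the distinct elements are
  {e, r, s, rs, r², r³, r⁴, r⁵, r⁶, s², rs², r²s, r³s, r⁴s, r⁵s, r⁶s, r²s², r³s², r⁴s², r⁵s², r⁶s²}.
No further products give new elements, so |G| = 21.

Answer: 21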